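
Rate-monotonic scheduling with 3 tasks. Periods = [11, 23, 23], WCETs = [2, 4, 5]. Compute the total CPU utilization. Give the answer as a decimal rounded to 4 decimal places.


Compute individual utilizations (exact fractions):
  Task 1: C/T = 2/11 (approx. 0.1818)
  Task 2: C/T = 4/23 (approx. 0.1739)
  Task 3: C/T = 5/23 (approx. 0.2174)
Total utilization U = 2/11 + 4/23 + 5/23 = 145/253
Rounded to 4 decimal places: U = 0.5731
RM (Liu & Layland) bound for 3 tasks = 0.779763; compare with U = 145/253 (approx. 0.573123)
U <= bound, so schedulable by RM sufficient condition.

0.5731


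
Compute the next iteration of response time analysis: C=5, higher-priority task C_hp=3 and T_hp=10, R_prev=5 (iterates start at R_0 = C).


R_next = C + ceil(R_prev / T_hp) * C_hp
ceil(5 / 10) = ceil(0.5) = 1
Interference = 1 * 3 = 3
R_next = 5 + 3 = 8

8


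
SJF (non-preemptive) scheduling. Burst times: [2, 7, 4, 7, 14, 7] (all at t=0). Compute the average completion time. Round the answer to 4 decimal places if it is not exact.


SJF order (ascending): [2, 4, 7, 7, 7, 14]
Completion times:
  Job 1: burst=2, C=2
  Job 2: burst=4, C=6
  Job 3: burst=7, C=13
  Job 4: burst=7, C=20
  Job 5: burst=7, C=27
  Job 6: burst=14, C=41
Average completion = 109/6 = 18.1667

18.1667


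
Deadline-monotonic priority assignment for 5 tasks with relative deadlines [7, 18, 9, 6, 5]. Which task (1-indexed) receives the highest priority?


Sort tasks by relative deadline (ascending):
  Task 5: deadline = 5
  Task 4: deadline = 6
  Task 1: deadline = 7
  Task 3: deadline = 9
  Task 2: deadline = 18
Priority order (highest first): [5, 4, 1, 3, 2]
Highest priority task = 5

5


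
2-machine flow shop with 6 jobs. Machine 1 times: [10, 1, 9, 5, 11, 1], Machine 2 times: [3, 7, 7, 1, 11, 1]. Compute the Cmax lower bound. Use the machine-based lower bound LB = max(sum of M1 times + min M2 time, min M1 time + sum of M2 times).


LB1 = sum(M1 times) + min(M2 times) = 37 + 1 = 38
LB2 = min(M1 times) + sum(M2 times) = 1 + 30 = 31
Lower bound = max(LB1, LB2) = max(38, 31) = 38

38


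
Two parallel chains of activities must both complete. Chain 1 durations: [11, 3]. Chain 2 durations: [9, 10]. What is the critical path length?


Path A total = 11 + 3 = 14
Path B total = 9 + 10 = 19
Critical path = longest path = max(14, 19) = 19

19


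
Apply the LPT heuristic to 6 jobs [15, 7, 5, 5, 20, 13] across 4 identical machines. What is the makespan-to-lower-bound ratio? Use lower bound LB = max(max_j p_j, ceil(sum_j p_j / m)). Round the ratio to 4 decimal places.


LPT order: [20, 15, 13, 7, 5, 5]
Machine loads after assignment: [20, 15, 13, 17]
LPT makespan = 20
Lower bound = max(max_job, ceil(total/4)) = max(20, 17) = 20
Ratio = 20 / 20 = 1.0

1.0


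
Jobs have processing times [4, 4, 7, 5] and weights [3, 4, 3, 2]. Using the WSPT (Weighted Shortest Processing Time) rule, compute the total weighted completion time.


Compute p/w ratios and sort ascending (WSPT): [(4, 4), (4, 3), (7, 3), (5, 2)]
Compute weighted completion times:
  Job (p=4,w=4): C=4, w*C=4*4=16
  Job (p=4,w=3): C=8, w*C=3*8=24
  Job (p=7,w=3): C=15, w*C=3*15=45
  Job (p=5,w=2): C=20, w*C=2*20=40
Total weighted completion time = 125

125


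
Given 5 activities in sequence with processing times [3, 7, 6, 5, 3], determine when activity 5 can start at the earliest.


Activity 5 starts after activities 1 through 4 complete.
Predecessor durations: [3, 7, 6, 5]
ES = 3 + 7 + 6 + 5 = 21

21


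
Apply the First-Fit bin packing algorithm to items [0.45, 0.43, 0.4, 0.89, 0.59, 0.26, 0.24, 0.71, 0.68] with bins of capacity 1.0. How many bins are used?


Place items sequentially using First-Fit:
  Item 0.45 -> new Bin 1
  Item 0.43 -> Bin 1 (now 0.88)
  Item 0.4 -> new Bin 2
  Item 0.89 -> new Bin 3
  Item 0.59 -> Bin 2 (now 0.99)
  Item 0.26 -> new Bin 4
  Item 0.24 -> Bin 4 (now 0.5)
  Item 0.71 -> new Bin 5
  Item 0.68 -> new Bin 6
Total bins used = 6

6


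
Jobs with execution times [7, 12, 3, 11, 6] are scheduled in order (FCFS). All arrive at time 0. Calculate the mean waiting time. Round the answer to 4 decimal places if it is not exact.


FCFS order (as given): [7, 12, 3, 11, 6]
Waiting times:
  Job 1: wait = 0
  Job 2: wait = 7
  Job 3: wait = 19
  Job 4: wait = 22
  Job 5: wait = 33
Sum of waiting times = 81
Average waiting time = 81/5 = 16.2

16.2


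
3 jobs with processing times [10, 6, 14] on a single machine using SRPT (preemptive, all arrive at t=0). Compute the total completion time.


Since all jobs arrive at t=0, SRPT equals SPT ordering.
SPT order: [6, 10, 14]
Completion times:
  Job 1: p=6, C=6
  Job 2: p=10, C=16
  Job 3: p=14, C=30
Total completion time = 6 + 16 + 30 = 52

52


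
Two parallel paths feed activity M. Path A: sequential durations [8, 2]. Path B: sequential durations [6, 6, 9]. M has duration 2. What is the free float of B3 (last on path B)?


ES(B3) = sum of predecessors on chain B = 12
EF(B3) = ES + duration = 12 + 9 = 21
Successor of B3 is M. ES(M) = max(sum(A), sum(B)) = max(10, 21) = 21
Free float = ES(successor) - EF(current) = 21 - 21 = 0

0


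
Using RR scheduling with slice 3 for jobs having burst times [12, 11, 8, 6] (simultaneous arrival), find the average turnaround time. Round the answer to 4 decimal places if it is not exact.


Time quantum = 3
Execution trace:
  J1 runs 3 units, time = 3
  J2 runs 3 units, time = 6
  J3 runs 3 units, time = 9
  J4 runs 3 units, time = 12
  J1 runs 3 units, time = 15
  J2 runs 3 units, time = 18
  J3 runs 3 units, time = 21
  J4 runs 3 units, time = 24
  J1 runs 3 units, time = 27
  J2 runs 3 units, time = 30
  J3 runs 2 units, time = 32
  J1 runs 3 units, time = 35
  J2 runs 2 units, time = 37
Finish times: [35, 37, 32, 24]
Average turnaround = 128/4 = 32.0

32.0


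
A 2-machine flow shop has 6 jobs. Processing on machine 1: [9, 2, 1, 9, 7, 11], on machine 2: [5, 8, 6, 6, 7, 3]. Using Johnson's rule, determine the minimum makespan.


Apply Johnson's rule:
  Group 1 (a <= b): [(3, 1, 6), (2, 2, 8), (5, 7, 7)]
  Group 2 (a > b): [(4, 9, 6), (1, 9, 5), (6, 11, 3)]
Optimal job order: [3, 2, 5, 4, 1, 6]
Schedule:
  Job 3: M1 done at 1, M2 done at 7
  Job 2: M1 done at 3, M2 done at 15
  Job 5: M1 done at 10, M2 done at 22
  Job 4: M1 done at 19, M2 done at 28
  Job 1: M1 done at 28, M2 done at 33
  Job 6: M1 done at 39, M2 done at 42
Makespan = 42

42


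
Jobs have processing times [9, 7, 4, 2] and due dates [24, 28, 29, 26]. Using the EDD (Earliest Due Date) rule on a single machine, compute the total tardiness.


Sort by due date (EDD order): [(9, 24), (2, 26), (7, 28), (4, 29)]
Compute completion times and tardiness:
  Job 1: p=9, d=24, C=9, tardiness=max(0,9-24)=0
  Job 2: p=2, d=26, C=11, tardiness=max(0,11-26)=0
  Job 3: p=7, d=28, C=18, tardiness=max(0,18-28)=0
  Job 4: p=4, d=29, C=22, tardiness=max(0,22-29)=0
Total tardiness = 0

0


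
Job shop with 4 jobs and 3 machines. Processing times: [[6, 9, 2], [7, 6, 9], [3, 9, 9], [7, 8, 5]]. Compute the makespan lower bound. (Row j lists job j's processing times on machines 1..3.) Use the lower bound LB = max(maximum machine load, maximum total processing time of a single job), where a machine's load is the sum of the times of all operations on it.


Machine loads:
  Machine 1: 6 + 7 + 3 + 7 = 23
  Machine 2: 9 + 6 + 9 + 8 = 32
  Machine 3: 2 + 9 + 9 + 5 = 25
Max machine load = 32
Job totals:
  Job 1: 17
  Job 2: 22
  Job 3: 21
  Job 4: 20
Max job total = 22
Lower bound = max(32, 22) = 32

32


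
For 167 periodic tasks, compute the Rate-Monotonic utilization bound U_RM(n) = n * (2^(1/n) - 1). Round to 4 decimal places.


Compute 2^(1/167) = 1.0041592075
Subtract 1: 1.0041592075 - 1 = 0.0041592075
Multiply by n: 167 * 0.0041592075 = 0.6945876525
Round to 4 dp: 0.6946

0.6946


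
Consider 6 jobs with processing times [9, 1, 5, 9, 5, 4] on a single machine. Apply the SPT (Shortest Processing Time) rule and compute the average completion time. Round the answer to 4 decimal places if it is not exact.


Sort jobs by processing time (SPT order): [1, 4, 5, 5, 9, 9]
Compute completion times sequentially:
  Job 1: processing = 1, completes at 1
  Job 2: processing = 4, completes at 5
  Job 3: processing = 5, completes at 10
  Job 4: processing = 5, completes at 15
  Job 5: processing = 9, completes at 24
  Job 6: processing = 9, completes at 33
Sum of completion times = 88
Average completion time = 88/6 = 14.6667

14.6667


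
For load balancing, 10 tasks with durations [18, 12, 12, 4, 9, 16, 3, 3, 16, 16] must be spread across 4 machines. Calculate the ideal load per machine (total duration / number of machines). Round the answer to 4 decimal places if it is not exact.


Total processing time = 18 + 12 + 12 + 4 + 9 + 16 + 3 + 3 + 16 + 16 = 109
Number of machines = 4
Ideal balanced load = 109 / 4 = 27.25

27.25


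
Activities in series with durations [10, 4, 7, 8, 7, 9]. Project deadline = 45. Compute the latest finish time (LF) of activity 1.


LF(activity 1) = deadline - sum of successor durations
Successors: activities 2 through 6 with durations [4, 7, 8, 7, 9]
Sum of successor durations = 35
LF = 45 - 35 = 10

10


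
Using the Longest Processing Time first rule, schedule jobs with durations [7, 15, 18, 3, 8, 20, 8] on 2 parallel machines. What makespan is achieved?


Sort jobs in decreasing order (LPT): [20, 18, 15, 8, 8, 7, 3]
Assign each job to the least loaded machine:
  Machine 1: jobs [20, 8, 8, 3], load = 39
  Machine 2: jobs [18, 15, 7], load = 40
Makespan = max load = 40

40


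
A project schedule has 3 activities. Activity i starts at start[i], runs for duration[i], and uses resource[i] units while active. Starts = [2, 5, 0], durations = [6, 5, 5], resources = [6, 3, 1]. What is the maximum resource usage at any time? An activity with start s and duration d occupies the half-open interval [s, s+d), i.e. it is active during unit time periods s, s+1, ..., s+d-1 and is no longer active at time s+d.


Each activity i is active on [start_i, start_i + duration_i).
Compute total resource usage per time slot:
  t=0: active resources = [1], total = 1
  t=1: active resources = [1], total = 1
  t=2: active resources = [6, 1], total = 7
  t=3: active resources = [6, 1], total = 7
  t=4: active resources = [6, 1], total = 7
  t=5: active resources = [6, 3], total = 9
  t=6: active resources = [6, 3], total = 9
  t=7: active resources = [6, 3], total = 9
  t=8: active resources = [3], total = 3
  t=9: active resources = [3], total = 3
Peak resource demand = 9

9


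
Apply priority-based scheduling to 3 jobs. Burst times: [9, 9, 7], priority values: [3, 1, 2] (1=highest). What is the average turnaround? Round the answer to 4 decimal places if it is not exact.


Sort by priority (ascending = highest first):
Order: [(1, 9), (2, 7), (3, 9)]
Completion times:
  Priority 1, burst=9, C=9
  Priority 2, burst=7, C=16
  Priority 3, burst=9, C=25
Average turnaround = 50/3 = 16.6667

16.6667


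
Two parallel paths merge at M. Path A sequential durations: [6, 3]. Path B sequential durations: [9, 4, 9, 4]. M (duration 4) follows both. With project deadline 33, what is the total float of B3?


Forward pass: ES(B3) = sum of predecessors on chain B = 13
EF = ES + duration = 13 + 9 = 22
Backward pass: LF(M) = deadline = 33; LS(M) = 33 - 4 = 29
LF(B3) = LS(M) - sum(successors on chain B) = 29 - 4 = 25
LS = LF - duration = 25 - 9 = 16
Total float = LS - ES = 16 - 13 = 3

3


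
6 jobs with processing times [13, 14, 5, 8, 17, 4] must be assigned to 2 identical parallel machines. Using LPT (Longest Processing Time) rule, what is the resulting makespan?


Sort jobs in decreasing order (LPT): [17, 14, 13, 8, 5, 4]
Assign each job to the least loaded machine:
  Machine 1: jobs [17, 8, 5], load = 30
  Machine 2: jobs [14, 13, 4], load = 31
Makespan = max load = 31

31


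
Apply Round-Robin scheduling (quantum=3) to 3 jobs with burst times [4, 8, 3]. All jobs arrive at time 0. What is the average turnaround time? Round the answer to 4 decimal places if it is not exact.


Time quantum = 3
Execution trace:
  J1 runs 3 units, time = 3
  J2 runs 3 units, time = 6
  J3 runs 3 units, time = 9
  J1 runs 1 units, time = 10
  J2 runs 3 units, time = 13
  J2 runs 2 units, time = 15
Finish times: [10, 15, 9]
Average turnaround = 34/3 = 11.3333

11.3333


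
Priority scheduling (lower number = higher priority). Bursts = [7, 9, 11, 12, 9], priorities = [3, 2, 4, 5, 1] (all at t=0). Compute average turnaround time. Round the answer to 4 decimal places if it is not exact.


Sort by priority (ascending = highest first):
Order: [(1, 9), (2, 9), (3, 7), (4, 11), (5, 12)]
Completion times:
  Priority 1, burst=9, C=9
  Priority 2, burst=9, C=18
  Priority 3, burst=7, C=25
  Priority 4, burst=11, C=36
  Priority 5, burst=12, C=48
Average turnaround = 136/5 = 27.2

27.2


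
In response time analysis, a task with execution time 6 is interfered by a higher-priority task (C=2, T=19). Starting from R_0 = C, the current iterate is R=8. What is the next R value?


R_next = C + ceil(R_prev / T_hp) * C_hp
ceil(8 / 19) = ceil(0.4211) = 1
Interference = 1 * 2 = 2
R_next = 6 + 2 = 8
R_next = R_prev, so the iteration has converged (response time = 8).

8


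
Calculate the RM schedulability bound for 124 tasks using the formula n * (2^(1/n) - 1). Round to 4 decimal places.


Compute 2^(1/124) = 1.0056055492
Subtract 1: 1.0056055492 - 1 = 0.0056055492
Multiply by n: 124 * 0.0056055492 = 0.6950881008
Round to 4 dp: 0.6951

0.6951


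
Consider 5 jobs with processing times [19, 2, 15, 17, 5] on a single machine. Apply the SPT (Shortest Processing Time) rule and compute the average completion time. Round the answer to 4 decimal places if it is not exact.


Sort jobs by processing time (SPT order): [2, 5, 15, 17, 19]
Compute completion times sequentially:
  Job 1: processing = 2, completes at 2
  Job 2: processing = 5, completes at 7
  Job 3: processing = 15, completes at 22
  Job 4: processing = 17, completes at 39
  Job 5: processing = 19, completes at 58
Sum of completion times = 128
Average completion time = 128/5 = 25.6

25.6


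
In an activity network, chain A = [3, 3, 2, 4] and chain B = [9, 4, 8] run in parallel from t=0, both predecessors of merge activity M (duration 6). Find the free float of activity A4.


ES(A4) = sum of predecessors on chain A = 8
EF(A4) = ES + duration = 8 + 4 = 12
Successor of A4 is M. ES(M) = max(sum(A), sum(B)) = max(12, 21) = 21
Free float = ES(successor) - EF(current) = 21 - 12 = 9

9


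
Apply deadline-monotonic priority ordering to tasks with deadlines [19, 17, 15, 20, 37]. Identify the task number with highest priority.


Sort tasks by relative deadline (ascending):
  Task 3: deadline = 15
  Task 2: deadline = 17
  Task 1: deadline = 19
  Task 4: deadline = 20
  Task 5: deadline = 37
Priority order (highest first): [3, 2, 1, 4, 5]
Highest priority task = 3

3


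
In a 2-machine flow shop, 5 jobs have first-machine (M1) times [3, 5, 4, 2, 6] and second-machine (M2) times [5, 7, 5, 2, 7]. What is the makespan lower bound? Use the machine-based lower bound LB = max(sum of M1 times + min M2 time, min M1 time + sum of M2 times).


LB1 = sum(M1 times) + min(M2 times) = 20 + 2 = 22
LB2 = min(M1 times) + sum(M2 times) = 2 + 26 = 28
Lower bound = max(LB1, LB2) = max(22, 28) = 28

28


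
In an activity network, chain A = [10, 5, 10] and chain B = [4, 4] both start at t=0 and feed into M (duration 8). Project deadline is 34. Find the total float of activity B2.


Forward pass: ES(B2) = sum of predecessors on chain B = 4
EF = ES + duration = 4 + 4 = 8
Backward pass: LF(M) = deadline = 34; LS(M) = 34 - 8 = 26
LF(B2) = LS(M) - sum(successors on chain B) = 26 - 0 = 26
LS = LF - duration = 26 - 4 = 22
Total float = LS - ES = 22 - 4 = 18

18


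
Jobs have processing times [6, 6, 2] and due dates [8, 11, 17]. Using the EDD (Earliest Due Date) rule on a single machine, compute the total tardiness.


Sort by due date (EDD order): [(6, 8), (6, 11), (2, 17)]
Compute completion times and tardiness:
  Job 1: p=6, d=8, C=6, tardiness=max(0,6-8)=0
  Job 2: p=6, d=11, C=12, tardiness=max(0,12-11)=1
  Job 3: p=2, d=17, C=14, tardiness=max(0,14-17)=0
Total tardiness = 1

1


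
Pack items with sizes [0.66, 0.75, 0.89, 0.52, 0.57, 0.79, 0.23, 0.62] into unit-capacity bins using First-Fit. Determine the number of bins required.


Place items sequentially using First-Fit:
  Item 0.66 -> new Bin 1
  Item 0.75 -> new Bin 2
  Item 0.89 -> new Bin 3
  Item 0.52 -> new Bin 4
  Item 0.57 -> new Bin 5
  Item 0.79 -> new Bin 6
  Item 0.23 -> Bin 1 (now 0.89)
  Item 0.62 -> new Bin 7
Total bins used = 7

7


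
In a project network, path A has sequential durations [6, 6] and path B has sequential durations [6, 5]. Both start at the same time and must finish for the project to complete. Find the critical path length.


Path A total = 6 + 6 = 12
Path B total = 6 + 5 = 11
Critical path = longest path = max(12, 11) = 12

12


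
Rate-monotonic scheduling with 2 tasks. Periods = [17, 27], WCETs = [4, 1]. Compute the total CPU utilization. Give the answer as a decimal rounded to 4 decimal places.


Compute individual utilizations (exact fractions):
  Task 1: C/T = 4/17 (approx. 0.2353)
  Task 2: C/T = 1/27 (approx. 0.037)
Total utilization U = 4/17 + 1/27 = 125/459
Rounded to 4 decimal places: U = 0.2723
RM (Liu & Layland) bound for 2 tasks = 0.828427; compare with U = 125/459 (approx. 0.272331)
U <= bound, so schedulable by RM sufficient condition.

0.2723


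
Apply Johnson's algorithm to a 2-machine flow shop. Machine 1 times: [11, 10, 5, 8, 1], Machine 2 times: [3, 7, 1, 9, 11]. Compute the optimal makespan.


Apply Johnson's rule:
  Group 1 (a <= b): [(5, 1, 11), (4, 8, 9)]
  Group 2 (a > b): [(2, 10, 7), (1, 11, 3), (3, 5, 1)]
Optimal job order: [5, 4, 2, 1, 3]
Schedule:
  Job 5: M1 done at 1, M2 done at 12
  Job 4: M1 done at 9, M2 done at 21
  Job 2: M1 done at 19, M2 done at 28
  Job 1: M1 done at 30, M2 done at 33
  Job 3: M1 done at 35, M2 done at 36
Makespan = 36

36


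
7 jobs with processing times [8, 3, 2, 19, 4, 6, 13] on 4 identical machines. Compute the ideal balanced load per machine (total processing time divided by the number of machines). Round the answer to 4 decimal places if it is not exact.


Total processing time = 8 + 3 + 2 + 19 + 4 + 6 + 13 = 55
Number of machines = 4
Ideal balanced load = 55 / 4 = 13.75

13.75


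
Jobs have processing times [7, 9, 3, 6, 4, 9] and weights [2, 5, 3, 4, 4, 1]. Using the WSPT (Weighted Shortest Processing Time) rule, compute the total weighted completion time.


Compute p/w ratios and sort ascending (WSPT): [(3, 3), (4, 4), (6, 4), (9, 5), (7, 2), (9, 1)]
Compute weighted completion times:
  Job (p=3,w=3): C=3, w*C=3*3=9
  Job (p=4,w=4): C=7, w*C=4*7=28
  Job (p=6,w=4): C=13, w*C=4*13=52
  Job (p=9,w=5): C=22, w*C=5*22=110
  Job (p=7,w=2): C=29, w*C=2*29=58
  Job (p=9,w=1): C=38, w*C=1*38=38
Total weighted completion time = 295

295


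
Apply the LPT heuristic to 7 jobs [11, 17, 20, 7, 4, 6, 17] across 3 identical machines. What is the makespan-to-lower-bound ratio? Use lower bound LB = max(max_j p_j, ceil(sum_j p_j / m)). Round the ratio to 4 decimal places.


LPT order: [20, 17, 17, 11, 7, 6, 4]
Machine loads after assignment: [26, 28, 28]
LPT makespan = 28
Lower bound = max(max_job, ceil(total/3)) = max(20, 28) = 28
Ratio = 28 / 28 = 1.0

1.0


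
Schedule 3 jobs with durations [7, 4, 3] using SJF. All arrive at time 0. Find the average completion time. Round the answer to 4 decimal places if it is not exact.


SJF order (ascending): [3, 4, 7]
Completion times:
  Job 1: burst=3, C=3
  Job 2: burst=4, C=7
  Job 3: burst=7, C=14
Average completion = 24/3 = 8.0

8.0


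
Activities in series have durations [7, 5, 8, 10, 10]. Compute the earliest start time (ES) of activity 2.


Activity 2 starts after activities 1 through 1 complete.
Predecessor durations: [7]
ES = 7 = 7

7


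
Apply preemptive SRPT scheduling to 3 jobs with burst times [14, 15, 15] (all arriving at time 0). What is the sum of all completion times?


Since all jobs arrive at t=0, SRPT equals SPT ordering.
SPT order: [14, 15, 15]
Completion times:
  Job 1: p=14, C=14
  Job 2: p=15, C=29
  Job 3: p=15, C=44
Total completion time = 14 + 29 + 44 = 87

87


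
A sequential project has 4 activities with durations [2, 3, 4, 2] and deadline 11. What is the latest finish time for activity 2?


LF(activity 2) = deadline - sum of successor durations
Successors: activities 3 through 4 with durations [4, 2]
Sum of successor durations = 6
LF = 11 - 6 = 5

5


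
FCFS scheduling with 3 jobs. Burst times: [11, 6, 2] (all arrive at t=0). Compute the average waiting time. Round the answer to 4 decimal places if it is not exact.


FCFS order (as given): [11, 6, 2]
Waiting times:
  Job 1: wait = 0
  Job 2: wait = 11
  Job 3: wait = 17
Sum of waiting times = 28
Average waiting time = 28/3 = 9.3333

9.3333


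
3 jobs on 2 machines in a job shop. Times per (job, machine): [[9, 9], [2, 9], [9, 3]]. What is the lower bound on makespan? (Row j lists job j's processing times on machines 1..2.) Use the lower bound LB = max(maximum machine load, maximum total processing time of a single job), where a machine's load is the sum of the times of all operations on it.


Machine loads:
  Machine 1: 9 + 2 + 9 = 20
  Machine 2: 9 + 9 + 3 = 21
Max machine load = 21
Job totals:
  Job 1: 18
  Job 2: 11
  Job 3: 12
Max job total = 18
Lower bound = max(21, 18) = 21

21


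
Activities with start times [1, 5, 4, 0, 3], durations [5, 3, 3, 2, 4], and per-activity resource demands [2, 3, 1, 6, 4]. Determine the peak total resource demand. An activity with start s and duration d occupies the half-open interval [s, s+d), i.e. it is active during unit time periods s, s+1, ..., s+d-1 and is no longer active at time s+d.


Each activity i is active on [start_i, start_i + duration_i).
Compute total resource usage per time slot:
  t=0: active resources = [6], total = 6
  t=1: active resources = [2, 6], total = 8
  t=2: active resources = [2], total = 2
  t=3: active resources = [2, 4], total = 6
  t=4: active resources = [2, 1, 4], total = 7
  t=5: active resources = [2, 3, 1, 4], total = 10
  t=6: active resources = [3, 1, 4], total = 8
  t=7: active resources = [3], total = 3
Peak resource demand = 10

10


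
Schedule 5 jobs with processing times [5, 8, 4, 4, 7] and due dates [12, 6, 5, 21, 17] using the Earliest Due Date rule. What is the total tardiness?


Sort by due date (EDD order): [(4, 5), (8, 6), (5, 12), (7, 17), (4, 21)]
Compute completion times and tardiness:
  Job 1: p=4, d=5, C=4, tardiness=max(0,4-5)=0
  Job 2: p=8, d=6, C=12, tardiness=max(0,12-6)=6
  Job 3: p=5, d=12, C=17, tardiness=max(0,17-12)=5
  Job 4: p=7, d=17, C=24, tardiness=max(0,24-17)=7
  Job 5: p=4, d=21, C=28, tardiness=max(0,28-21)=7
Total tardiness = 25

25


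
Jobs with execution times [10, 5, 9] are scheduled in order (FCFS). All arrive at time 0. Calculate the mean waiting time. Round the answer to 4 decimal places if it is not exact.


FCFS order (as given): [10, 5, 9]
Waiting times:
  Job 1: wait = 0
  Job 2: wait = 10
  Job 3: wait = 15
Sum of waiting times = 25
Average waiting time = 25/3 = 8.3333

8.3333


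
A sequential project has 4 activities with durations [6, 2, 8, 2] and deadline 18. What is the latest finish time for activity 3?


LF(activity 3) = deadline - sum of successor durations
Successors: activities 4 through 4 with durations [2]
Sum of successor durations = 2
LF = 18 - 2 = 16

16


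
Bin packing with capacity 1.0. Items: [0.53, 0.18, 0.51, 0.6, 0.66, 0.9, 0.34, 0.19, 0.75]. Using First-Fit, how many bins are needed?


Place items sequentially using First-Fit:
  Item 0.53 -> new Bin 1
  Item 0.18 -> Bin 1 (now 0.71)
  Item 0.51 -> new Bin 2
  Item 0.6 -> new Bin 3
  Item 0.66 -> new Bin 4
  Item 0.9 -> new Bin 5
  Item 0.34 -> Bin 2 (now 0.85)
  Item 0.19 -> Bin 1 (now 0.9)
  Item 0.75 -> new Bin 6
Total bins used = 6

6


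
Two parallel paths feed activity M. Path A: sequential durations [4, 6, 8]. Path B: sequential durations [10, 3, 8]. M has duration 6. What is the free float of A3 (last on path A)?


ES(A3) = sum of predecessors on chain A = 10
EF(A3) = ES + duration = 10 + 8 = 18
Successor of A3 is M. ES(M) = max(sum(A), sum(B)) = max(18, 21) = 21
Free float = ES(successor) - EF(current) = 21 - 18 = 3

3


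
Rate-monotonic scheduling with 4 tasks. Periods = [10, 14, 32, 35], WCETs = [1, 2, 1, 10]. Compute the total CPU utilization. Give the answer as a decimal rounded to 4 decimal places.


Compute individual utilizations (exact fractions):
  Task 1: C/T = 1/10 (approx. 0.1)
  Task 2: C/T = 2/14 = 1/7 (approx. 0.1429)
  Task 3: C/T = 1/32 (approx. 0.0313)
  Task 4: C/T = 10/35 = 2/7 (approx. 0.2857)
Total utilization U = 1/10 + 1/7 + 1/32 + 2/7 = 627/1120
Rounded to 4 decimal places: U = 0.5598
RM (Liu & Layland) bound for 4 tasks = 0.756828; compare with U = 627/1120 (approx. 0.559821)
U <= bound, so schedulable by RM sufficient condition.

0.5598


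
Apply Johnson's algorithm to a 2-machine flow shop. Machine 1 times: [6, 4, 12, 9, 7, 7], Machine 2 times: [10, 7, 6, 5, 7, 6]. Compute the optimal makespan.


Apply Johnson's rule:
  Group 1 (a <= b): [(2, 4, 7), (1, 6, 10), (5, 7, 7)]
  Group 2 (a > b): [(3, 12, 6), (6, 7, 6), (4, 9, 5)]
Optimal job order: [2, 1, 5, 3, 6, 4]
Schedule:
  Job 2: M1 done at 4, M2 done at 11
  Job 1: M1 done at 10, M2 done at 21
  Job 5: M1 done at 17, M2 done at 28
  Job 3: M1 done at 29, M2 done at 35
  Job 6: M1 done at 36, M2 done at 42
  Job 4: M1 done at 45, M2 done at 50
Makespan = 50

50


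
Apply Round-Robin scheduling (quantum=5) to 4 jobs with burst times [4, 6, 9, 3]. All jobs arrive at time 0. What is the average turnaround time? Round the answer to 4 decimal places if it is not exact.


Time quantum = 5
Execution trace:
  J1 runs 4 units, time = 4
  J2 runs 5 units, time = 9
  J3 runs 5 units, time = 14
  J4 runs 3 units, time = 17
  J2 runs 1 units, time = 18
  J3 runs 4 units, time = 22
Finish times: [4, 18, 22, 17]
Average turnaround = 61/4 = 15.25

15.25


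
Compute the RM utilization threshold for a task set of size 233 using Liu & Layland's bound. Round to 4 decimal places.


Compute 2^(1/233) = 1.0029793100
Subtract 1: 1.0029793100 - 1 = 0.0029793100
Multiply by n: 233 * 0.0029793100 = 0.6941792300
Round to 4 dp: 0.6942

0.6942


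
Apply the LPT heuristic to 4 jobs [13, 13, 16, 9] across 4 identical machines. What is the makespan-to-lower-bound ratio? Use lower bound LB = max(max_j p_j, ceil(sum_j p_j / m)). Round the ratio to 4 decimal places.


LPT order: [16, 13, 13, 9]
Machine loads after assignment: [16, 13, 13, 9]
LPT makespan = 16
Lower bound = max(max_job, ceil(total/4)) = max(16, 13) = 16
Ratio = 16 / 16 = 1.0

1.0


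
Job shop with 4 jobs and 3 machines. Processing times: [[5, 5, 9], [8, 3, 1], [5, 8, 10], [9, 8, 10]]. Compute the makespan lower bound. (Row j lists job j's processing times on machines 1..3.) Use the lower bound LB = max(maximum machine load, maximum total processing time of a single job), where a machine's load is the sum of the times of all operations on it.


Machine loads:
  Machine 1: 5 + 8 + 5 + 9 = 27
  Machine 2: 5 + 3 + 8 + 8 = 24
  Machine 3: 9 + 1 + 10 + 10 = 30
Max machine load = 30
Job totals:
  Job 1: 19
  Job 2: 12
  Job 3: 23
  Job 4: 27
Max job total = 27
Lower bound = max(30, 27) = 30

30


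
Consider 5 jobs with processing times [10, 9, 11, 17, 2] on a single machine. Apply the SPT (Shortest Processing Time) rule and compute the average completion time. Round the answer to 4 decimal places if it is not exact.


Sort jobs by processing time (SPT order): [2, 9, 10, 11, 17]
Compute completion times sequentially:
  Job 1: processing = 2, completes at 2
  Job 2: processing = 9, completes at 11
  Job 3: processing = 10, completes at 21
  Job 4: processing = 11, completes at 32
  Job 5: processing = 17, completes at 49
Sum of completion times = 115
Average completion time = 115/5 = 23.0

23.0


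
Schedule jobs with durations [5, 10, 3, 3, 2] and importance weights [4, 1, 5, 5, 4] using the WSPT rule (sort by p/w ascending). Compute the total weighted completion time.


Compute p/w ratios and sort ascending (WSPT): [(2, 4), (3, 5), (3, 5), (5, 4), (10, 1)]
Compute weighted completion times:
  Job (p=2,w=4): C=2, w*C=4*2=8
  Job (p=3,w=5): C=5, w*C=5*5=25
  Job (p=3,w=5): C=8, w*C=5*8=40
  Job (p=5,w=4): C=13, w*C=4*13=52
  Job (p=10,w=1): C=23, w*C=1*23=23
Total weighted completion time = 148

148


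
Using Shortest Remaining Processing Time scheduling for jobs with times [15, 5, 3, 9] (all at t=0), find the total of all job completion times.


Since all jobs arrive at t=0, SRPT equals SPT ordering.
SPT order: [3, 5, 9, 15]
Completion times:
  Job 1: p=3, C=3
  Job 2: p=5, C=8
  Job 3: p=9, C=17
  Job 4: p=15, C=32
Total completion time = 3 + 8 + 17 + 32 = 60

60


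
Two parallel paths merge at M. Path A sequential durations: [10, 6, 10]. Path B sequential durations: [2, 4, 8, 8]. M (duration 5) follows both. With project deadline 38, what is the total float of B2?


Forward pass: ES(B2) = sum of predecessors on chain B = 2
EF = ES + duration = 2 + 4 = 6
Backward pass: LF(M) = deadline = 38; LS(M) = 38 - 5 = 33
LF(B2) = LS(M) - sum(successors on chain B) = 33 - 16 = 17
LS = LF - duration = 17 - 4 = 13
Total float = LS - ES = 13 - 2 = 11

11


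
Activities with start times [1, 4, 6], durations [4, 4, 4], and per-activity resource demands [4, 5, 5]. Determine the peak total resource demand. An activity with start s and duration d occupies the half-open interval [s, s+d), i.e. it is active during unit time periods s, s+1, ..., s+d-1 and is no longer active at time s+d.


Each activity i is active on [start_i, start_i + duration_i).
Compute total resource usage per time slot:
  t=0: active resources = [], total = 0
  t=1: active resources = [4], total = 4
  t=2: active resources = [4], total = 4
  t=3: active resources = [4], total = 4
  t=4: active resources = [4, 5], total = 9
  t=5: active resources = [5], total = 5
  t=6: active resources = [5, 5], total = 10
  t=7: active resources = [5, 5], total = 10
  t=8: active resources = [5], total = 5
  t=9: active resources = [5], total = 5
Peak resource demand = 10

10


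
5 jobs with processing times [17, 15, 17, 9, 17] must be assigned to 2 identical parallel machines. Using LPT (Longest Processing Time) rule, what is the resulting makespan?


Sort jobs in decreasing order (LPT): [17, 17, 17, 15, 9]
Assign each job to the least loaded machine:
  Machine 1: jobs [17, 17], load = 34
  Machine 2: jobs [17, 15, 9], load = 41
Makespan = max load = 41

41


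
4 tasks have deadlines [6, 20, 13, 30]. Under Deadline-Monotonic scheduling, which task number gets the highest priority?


Sort tasks by relative deadline (ascending):
  Task 1: deadline = 6
  Task 3: deadline = 13
  Task 2: deadline = 20
  Task 4: deadline = 30
Priority order (highest first): [1, 3, 2, 4]
Highest priority task = 1

1


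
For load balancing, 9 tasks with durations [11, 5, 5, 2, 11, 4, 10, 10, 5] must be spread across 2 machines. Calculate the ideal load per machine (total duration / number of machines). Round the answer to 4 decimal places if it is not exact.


Total processing time = 11 + 5 + 5 + 2 + 11 + 4 + 10 + 10 + 5 = 63
Number of machines = 2
Ideal balanced load = 63 / 2 = 31.5

31.5


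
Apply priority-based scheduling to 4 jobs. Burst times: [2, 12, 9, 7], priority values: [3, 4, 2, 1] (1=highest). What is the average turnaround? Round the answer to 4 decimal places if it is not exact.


Sort by priority (ascending = highest first):
Order: [(1, 7), (2, 9), (3, 2), (4, 12)]
Completion times:
  Priority 1, burst=7, C=7
  Priority 2, burst=9, C=16
  Priority 3, burst=2, C=18
  Priority 4, burst=12, C=30
Average turnaround = 71/4 = 17.75

17.75


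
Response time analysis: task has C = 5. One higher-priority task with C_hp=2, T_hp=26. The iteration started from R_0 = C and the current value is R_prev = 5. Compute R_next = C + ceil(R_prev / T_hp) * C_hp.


R_next = C + ceil(R_prev / T_hp) * C_hp
ceil(5 / 26) = ceil(0.1923) = 1
Interference = 1 * 2 = 2
R_next = 5 + 2 = 7

7


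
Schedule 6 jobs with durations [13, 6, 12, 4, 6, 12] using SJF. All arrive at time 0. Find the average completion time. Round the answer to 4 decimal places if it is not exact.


SJF order (ascending): [4, 6, 6, 12, 12, 13]
Completion times:
  Job 1: burst=4, C=4
  Job 2: burst=6, C=10
  Job 3: burst=6, C=16
  Job 4: burst=12, C=28
  Job 5: burst=12, C=40
  Job 6: burst=13, C=53
Average completion = 151/6 = 25.1667

25.1667


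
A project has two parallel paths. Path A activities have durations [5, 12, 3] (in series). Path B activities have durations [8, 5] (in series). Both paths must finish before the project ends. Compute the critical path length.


Path A total = 5 + 12 + 3 = 20
Path B total = 8 + 5 = 13
Critical path = longest path = max(20, 13) = 20

20


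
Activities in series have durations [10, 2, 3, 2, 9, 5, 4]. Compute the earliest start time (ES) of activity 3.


Activity 3 starts after activities 1 through 2 complete.
Predecessor durations: [10, 2]
ES = 10 + 2 = 12

12


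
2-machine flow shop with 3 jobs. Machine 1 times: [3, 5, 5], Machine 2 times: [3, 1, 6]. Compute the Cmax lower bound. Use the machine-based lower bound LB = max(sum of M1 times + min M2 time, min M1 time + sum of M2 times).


LB1 = sum(M1 times) + min(M2 times) = 13 + 1 = 14
LB2 = min(M1 times) + sum(M2 times) = 3 + 10 = 13
Lower bound = max(LB1, LB2) = max(14, 13) = 14

14


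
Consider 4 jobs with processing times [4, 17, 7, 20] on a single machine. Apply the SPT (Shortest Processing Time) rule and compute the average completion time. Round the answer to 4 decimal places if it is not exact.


Sort jobs by processing time (SPT order): [4, 7, 17, 20]
Compute completion times sequentially:
  Job 1: processing = 4, completes at 4
  Job 2: processing = 7, completes at 11
  Job 3: processing = 17, completes at 28
  Job 4: processing = 20, completes at 48
Sum of completion times = 91
Average completion time = 91/4 = 22.75

22.75


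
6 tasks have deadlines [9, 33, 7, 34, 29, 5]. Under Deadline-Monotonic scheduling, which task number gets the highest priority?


Sort tasks by relative deadline (ascending):
  Task 6: deadline = 5
  Task 3: deadline = 7
  Task 1: deadline = 9
  Task 5: deadline = 29
  Task 2: deadline = 33
  Task 4: deadline = 34
Priority order (highest first): [6, 3, 1, 5, 2, 4]
Highest priority task = 6

6


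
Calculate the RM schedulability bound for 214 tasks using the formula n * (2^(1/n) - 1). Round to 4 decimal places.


Compute 2^(1/214) = 1.0032442568
Subtract 1: 1.0032442568 - 1 = 0.0032442568
Multiply by n: 214 * 0.0032442568 = 0.6942709552
Round to 4 dp: 0.6943

0.6943


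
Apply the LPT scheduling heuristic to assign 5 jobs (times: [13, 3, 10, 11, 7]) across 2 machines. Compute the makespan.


Sort jobs in decreasing order (LPT): [13, 11, 10, 7, 3]
Assign each job to the least loaded machine:
  Machine 1: jobs [13, 7, 3], load = 23
  Machine 2: jobs [11, 10], load = 21
Makespan = max load = 23

23


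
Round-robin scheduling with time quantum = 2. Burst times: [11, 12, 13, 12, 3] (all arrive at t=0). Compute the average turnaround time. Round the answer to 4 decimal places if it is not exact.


Time quantum = 2
Execution trace:
  J1 runs 2 units, time = 2
  J2 runs 2 units, time = 4
  J3 runs 2 units, time = 6
  J4 runs 2 units, time = 8
  J5 runs 2 units, time = 10
  J1 runs 2 units, time = 12
  J2 runs 2 units, time = 14
  J3 runs 2 units, time = 16
  J4 runs 2 units, time = 18
  J5 runs 1 units, time = 19
  J1 runs 2 units, time = 21
  J2 runs 2 units, time = 23
  J3 runs 2 units, time = 25
  J4 runs 2 units, time = 27
  J1 runs 2 units, time = 29
  J2 runs 2 units, time = 31
  J3 runs 2 units, time = 33
  J4 runs 2 units, time = 35
  J1 runs 2 units, time = 37
  J2 runs 2 units, time = 39
  J3 runs 2 units, time = 41
  J4 runs 2 units, time = 43
  J1 runs 1 units, time = 44
  J2 runs 2 units, time = 46
  J3 runs 2 units, time = 48
  J4 runs 2 units, time = 50
  J3 runs 1 units, time = 51
Finish times: [44, 46, 51, 50, 19]
Average turnaround = 210/5 = 42.0

42.0


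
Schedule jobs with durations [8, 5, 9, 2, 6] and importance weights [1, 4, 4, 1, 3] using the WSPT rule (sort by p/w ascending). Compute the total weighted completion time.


Compute p/w ratios and sort ascending (WSPT): [(5, 4), (2, 1), (6, 3), (9, 4), (8, 1)]
Compute weighted completion times:
  Job (p=5,w=4): C=5, w*C=4*5=20
  Job (p=2,w=1): C=7, w*C=1*7=7
  Job (p=6,w=3): C=13, w*C=3*13=39
  Job (p=9,w=4): C=22, w*C=4*22=88
  Job (p=8,w=1): C=30, w*C=1*30=30
Total weighted completion time = 184

184


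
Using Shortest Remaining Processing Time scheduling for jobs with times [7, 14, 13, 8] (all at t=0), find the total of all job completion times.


Since all jobs arrive at t=0, SRPT equals SPT ordering.
SPT order: [7, 8, 13, 14]
Completion times:
  Job 1: p=7, C=7
  Job 2: p=8, C=15
  Job 3: p=13, C=28
  Job 4: p=14, C=42
Total completion time = 7 + 15 + 28 + 42 = 92

92


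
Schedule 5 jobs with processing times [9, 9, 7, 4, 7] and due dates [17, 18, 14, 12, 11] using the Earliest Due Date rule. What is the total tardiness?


Sort by due date (EDD order): [(7, 11), (4, 12), (7, 14), (9, 17), (9, 18)]
Compute completion times and tardiness:
  Job 1: p=7, d=11, C=7, tardiness=max(0,7-11)=0
  Job 2: p=4, d=12, C=11, tardiness=max(0,11-12)=0
  Job 3: p=7, d=14, C=18, tardiness=max(0,18-14)=4
  Job 4: p=9, d=17, C=27, tardiness=max(0,27-17)=10
  Job 5: p=9, d=18, C=36, tardiness=max(0,36-18)=18
Total tardiness = 32

32


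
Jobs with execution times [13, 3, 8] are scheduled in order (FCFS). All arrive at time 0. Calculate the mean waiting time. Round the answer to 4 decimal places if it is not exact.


FCFS order (as given): [13, 3, 8]
Waiting times:
  Job 1: wait = 0
  Job 2: wait = 13
  Job 3: wait = 16
Sum of waiting times = 29
Average waiting time = 29/3 = 9.6667

9.6667


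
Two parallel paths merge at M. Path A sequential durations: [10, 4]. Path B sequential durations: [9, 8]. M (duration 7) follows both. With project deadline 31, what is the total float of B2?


Forward pass: ES(B2) = sum of predecessors on chain B = 9
EF = ES + duration = 9 + 8 = 17
Backward pass: LF(M) = deadline = 31; LS(M) = 31 - 7 = 24
LF(B2) = LS(M) - sum(successors on chain B) = 24 - 0 = 24
LS = LF - duration = 24 - 8 = 16
Total float = LS - ES = 16 - 9 = 7

7


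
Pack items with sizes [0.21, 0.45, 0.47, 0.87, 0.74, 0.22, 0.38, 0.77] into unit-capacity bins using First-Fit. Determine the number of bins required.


Place items sequentially using First-Fit:
  Item 0.21 -> new Bin 1
  Item 0.45 -> Bin 1 (now 0.66)
  Item 0.47 -> new Bin 2
  Item 0.87 -> new Bin 3
  Item 0.74 -> new Bin 4
  Item 0.22 -> Bin 1 (now 0.88)
  Item 0.38 -> Bin 2 (now 0.85)
  Item 0.77 -> new Bin 5
Total bins used = 5

5


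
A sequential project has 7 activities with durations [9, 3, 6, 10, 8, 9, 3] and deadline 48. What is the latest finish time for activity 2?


LF(activity 2) = deadline - sum of successor durations
Successors: activities 3 through 7 with durations [6, 10, 8, 9, 3]
Sum of successor durations = 36
LF = 48 - 36 = 12

12


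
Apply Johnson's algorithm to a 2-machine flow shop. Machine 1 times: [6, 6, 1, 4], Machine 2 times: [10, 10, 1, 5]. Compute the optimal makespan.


Apply Johnson's rule:
  Group 1 (a <= b): [(3, 1, 1), (4, 4, 5), (1, 6, 10), (2, 6, 10)]
  Group 2 (a > b): []
Optimal job order: [3, 4, 1, 2]
Schedule:
  Job 3: M1 done at 1, M2 done at 2
  Job 4: M1 done at 5, M2 done at 10
  Job 1: M1 done at 11, M2 done at 21
  Job 2: M1 done at 17, M2 done at 31
Makespan = 31

31


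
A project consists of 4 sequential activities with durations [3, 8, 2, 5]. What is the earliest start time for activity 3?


Activity 3 starts after activities 1 through 2 complete.
Predecessor durations: [3, 8]
ES = 3 + 8 = 11

11
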